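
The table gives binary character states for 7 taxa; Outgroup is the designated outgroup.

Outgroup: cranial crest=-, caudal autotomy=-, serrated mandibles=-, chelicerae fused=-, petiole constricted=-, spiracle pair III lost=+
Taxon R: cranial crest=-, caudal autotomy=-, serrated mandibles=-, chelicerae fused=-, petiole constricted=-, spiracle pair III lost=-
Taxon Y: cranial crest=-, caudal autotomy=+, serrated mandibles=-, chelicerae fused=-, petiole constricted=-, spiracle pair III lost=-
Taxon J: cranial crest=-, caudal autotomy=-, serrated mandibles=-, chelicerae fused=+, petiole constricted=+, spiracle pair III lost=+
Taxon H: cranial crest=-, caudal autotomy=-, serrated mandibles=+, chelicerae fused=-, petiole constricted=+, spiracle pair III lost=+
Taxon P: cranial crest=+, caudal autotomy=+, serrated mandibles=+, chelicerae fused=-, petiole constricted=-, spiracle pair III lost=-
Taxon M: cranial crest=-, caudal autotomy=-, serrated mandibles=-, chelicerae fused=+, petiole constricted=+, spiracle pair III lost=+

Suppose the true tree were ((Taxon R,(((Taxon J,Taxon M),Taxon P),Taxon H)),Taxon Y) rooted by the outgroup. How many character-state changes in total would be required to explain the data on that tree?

11

Map each character onto ((Taxon R,(((Taxon J,Taxon M),Taxon P),Taxon H)),Taxon Y) (rooted by Outgroup) and count the minimum state changes it requires (Fitch parsimony):
cranial crest: 1; caudal autotomy: 2; serrated mandibles: 2; chelicerae fused: 1; petiole constricted: 2; spiracle pair III lost: 3.
Total tree length = 11.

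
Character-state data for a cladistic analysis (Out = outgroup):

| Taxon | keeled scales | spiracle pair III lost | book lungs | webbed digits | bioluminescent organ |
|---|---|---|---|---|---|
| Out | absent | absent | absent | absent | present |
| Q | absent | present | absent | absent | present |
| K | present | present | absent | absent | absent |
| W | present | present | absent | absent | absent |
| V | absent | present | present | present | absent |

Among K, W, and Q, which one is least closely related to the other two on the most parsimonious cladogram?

Character polarity is set by the outgroup: the derived state is whichever differs from the outgroup's state, so for bioluminescent organ the derived state is 'absent', and for the remaining characters it is 'present'.
keeled scales (derived state 'present') is shared by K and W — a synapomorphy uniting that clade.
spiracle pair III lost (derived state 'present') is shared by all ingroup taxa — unites the whole ingroup.
book lungs (derived state 'present') is unique to V (autapomorphy; uninformative for grouping).
webbed digits: derived state 'present' in V only — an autapomorphy, so it tells us nothing about relationships among taxa.
bioluminescent organ: derived state 'absent' in K, V, and W only — synapomorphy for {K, V, W}.
Most parsimonious ingroup topology: (Q,((K,W),V)).
K and W share a more recent common ancestor with each other than either does with Q, so Q is the least closely related of the three.

Q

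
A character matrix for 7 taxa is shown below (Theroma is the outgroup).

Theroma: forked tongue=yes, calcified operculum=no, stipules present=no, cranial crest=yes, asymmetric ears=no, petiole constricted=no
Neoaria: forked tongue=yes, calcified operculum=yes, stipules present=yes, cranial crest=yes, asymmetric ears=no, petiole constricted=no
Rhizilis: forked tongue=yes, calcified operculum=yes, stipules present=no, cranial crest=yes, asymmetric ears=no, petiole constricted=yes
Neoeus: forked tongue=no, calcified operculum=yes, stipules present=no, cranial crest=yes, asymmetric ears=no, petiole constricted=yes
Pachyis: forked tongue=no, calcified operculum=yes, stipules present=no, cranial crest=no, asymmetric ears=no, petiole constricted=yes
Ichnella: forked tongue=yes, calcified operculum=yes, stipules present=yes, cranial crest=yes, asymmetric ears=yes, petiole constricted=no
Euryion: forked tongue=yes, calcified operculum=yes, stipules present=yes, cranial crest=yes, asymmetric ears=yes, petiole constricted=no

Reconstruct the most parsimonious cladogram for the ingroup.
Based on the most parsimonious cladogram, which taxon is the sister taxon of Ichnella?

Character polarity is set by the outgroup: the derived state is whichever differs from the outgroup's state, so for forked tongue, cranial crest the derived state is 'no', and for the remaining characters it is 'yes'.
Only Neoeus and Pachyis show the derived state 'no' for forked tongue, supporting them as a clade.
All ingroup taxa share the derived state 'yes' for calcified operculum; it defines the ingroup but does not resolve relationships within it.
Only Euryion, Ichnella, and Neoaria show the derived state 'yes' for stipules present, supporting them as a clade.
cranial crest: derived state 'no' in Pachyis only — an autapomorphy, so it tells us nothing about relationships among taxa.
asymmetric ears: derived state 'yes' in Euryion and Ichnella only — synapomorphy for {Euryion, Ichnella}.
petiole constricted: derived state 'yes' in Neoeus, Pachyis, and Rhizilis only — synapomorphy for {Neoeus, Pachyis, Rhizilis}.
Most parsimonious ingroup topology: ((Neoaria,(Ichnella,Euryion)),(Rhizilis,(Neoeus,Pachyis))).
Ichnella and Euryion form a cherry on this tree, so they are sister taxa.

Euryion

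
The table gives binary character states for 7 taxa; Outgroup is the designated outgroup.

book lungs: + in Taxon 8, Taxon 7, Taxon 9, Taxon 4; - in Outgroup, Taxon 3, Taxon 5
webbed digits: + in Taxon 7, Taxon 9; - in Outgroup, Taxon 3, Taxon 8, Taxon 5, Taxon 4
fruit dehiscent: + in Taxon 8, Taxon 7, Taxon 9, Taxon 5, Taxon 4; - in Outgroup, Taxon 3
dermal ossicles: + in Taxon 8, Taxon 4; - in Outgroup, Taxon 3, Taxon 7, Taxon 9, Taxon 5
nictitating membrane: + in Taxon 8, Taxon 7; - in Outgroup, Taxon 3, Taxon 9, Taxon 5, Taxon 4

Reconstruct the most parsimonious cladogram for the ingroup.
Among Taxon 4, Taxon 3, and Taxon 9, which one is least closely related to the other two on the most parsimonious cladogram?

Taxon 3

The outgroup has state '-' for every character, so '+' is the derived state throughout.
Only Taxon 4, Taxon 7, Taxon 8, and Taxon 9 show the derived state '+' for book lungs, supporting them as a clade.
webbed digits (derived state '+') is shared by Taxon 7 and Taxon 9 — a synapomorphy uniting that clade.
Only Taxon 4, Taxon 5, Taxon 7, Taxon 8, and Taxon 9 show the derived state '+' for fruit dehiscent, supporting them as a clade.
dermal ossicles: derived state '+' in Taxon 4 and Taxon 8 only — synapomorphy for {Taxon 4, Taxon 8}.
nictitating membrane groups Taxon 7 and Taxon 8, which is incompatible with the clades supported by the remaining characters; treating it as convergent (homoplasy) costs fewer steps than any alternative tree.
Most parsimonious ingroup topology: (Taxon 3,(((Taxon 8,Taxon 4),(Taxon 7,Taxon 9)),Taxon 5)).
Taxon 9 and Taxon 4 share a more recent common ancestor with each other than either does with Taxon 3, so Taxon 3 is the least closely related of the three.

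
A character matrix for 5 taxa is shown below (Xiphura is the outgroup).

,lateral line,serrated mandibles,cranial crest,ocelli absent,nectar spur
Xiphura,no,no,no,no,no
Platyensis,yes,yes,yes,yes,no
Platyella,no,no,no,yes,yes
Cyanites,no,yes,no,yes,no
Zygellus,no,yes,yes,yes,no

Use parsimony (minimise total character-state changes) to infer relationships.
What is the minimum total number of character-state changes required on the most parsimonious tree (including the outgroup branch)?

5

The outgroup has state 'no' for every character, so 'yes' is the derived state throughout.
lateral line (derived state 'yes') is unique to Platyensis (autapomorphy; uninformative for grouping).
serrated mandibles: derived state 'yes' in Cyanites, Platyensis, and Zygellus only — synapomorphy for {Cyanites, Platyensis, Zygellus}.
Only Platyensis and Zygellus show the derived state 'yes' for cranial crest, supporting them as a clade.
ocelli absent (derived state 'yes') is shared by all ingroup taxa — unites the whole ingroup.
nectar spur: derived state 'yes' in Platyella only — an autapomorphy, so it tells us nothing about relationships among taxa.
Most parsimonious ingroup topology: (((Platyensis,Zygellus),Cyanites),Platyella).
Changes per character on this tree: lateral line: 1; serrated mandibles: 1; cranial crest: 1; ocelli absent: 1; nectar spur: 1.
Total = 5.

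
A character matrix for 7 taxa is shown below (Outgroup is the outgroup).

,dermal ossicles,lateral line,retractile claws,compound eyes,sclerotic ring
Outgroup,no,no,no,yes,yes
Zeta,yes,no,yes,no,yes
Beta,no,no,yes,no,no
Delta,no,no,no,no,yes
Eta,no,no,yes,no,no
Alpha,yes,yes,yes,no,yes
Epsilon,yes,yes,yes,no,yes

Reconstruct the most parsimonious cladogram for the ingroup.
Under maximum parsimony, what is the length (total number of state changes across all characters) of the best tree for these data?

Character polarity is set by the outgroup: the derived state is whichever differs from the outgroup's state, so for compound eyes, sclerotic ring the derived state is 'no', and for the remaining characters it is 'yes'.
dermal ossicles: derived state 'yes' in Alpha, Epsilon, and Zeta only — synapomorphy for {Alpha, Epsilon, Zeta}.
lateral line: derived state 'yes' in Alpha and Epsilon only — synapomorphy for {Alpha, Epsilon}.
retractile claws (derived state 'yes') is shared by Alpha, Beta, Epsilon, Eta, and Zeta — a synapomorphy uniting that clade.
compound eyes (derived state 'no') is shared by all ingroup taxa — unites the whole ingroup.
sclerotic ring: derived state 'no' in Beta and Eta only — synapomorphy for {Beta, Eta}.
Most parsimonious ingroup topology: (((Zeta,(Alpha,Epsilon)),(Beta,Eta)),Delta).
Changes per character on this tree: dermal ossicles: 1; lateral line: 1; retractile claws: 1; compound eyes: 1; sclerotic ring: 1.
Total = 5.

5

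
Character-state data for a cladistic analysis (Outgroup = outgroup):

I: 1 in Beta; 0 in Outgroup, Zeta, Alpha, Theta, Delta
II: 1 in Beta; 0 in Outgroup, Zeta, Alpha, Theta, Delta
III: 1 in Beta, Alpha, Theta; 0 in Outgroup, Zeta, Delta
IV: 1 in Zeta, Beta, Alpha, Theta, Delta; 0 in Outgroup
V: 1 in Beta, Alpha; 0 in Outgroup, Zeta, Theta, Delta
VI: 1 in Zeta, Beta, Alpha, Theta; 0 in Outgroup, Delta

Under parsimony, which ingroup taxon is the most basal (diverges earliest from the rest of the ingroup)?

Delta

The outgroup has state '0' for every character, so '1' is the derived state throughout.
I: derived state '1' in Beta only — an autapomorphy, so it tells us nothing about relationships among taxa.
II: derived state '1' in Beta only — an autapomorphy, so it tells us nothing about relationships among taxa.
III: derived state '1' in Alpha, Beta, and Theta only — synapomorphy for {Alpha, Beta, Theta}.
All ingroup taxa share the derived state '1' for IV; it defines the ingroup but does not resolve relationships within it.
V: derived state '1' in Alpha and Beta only — synapomorphy for {Alpha, Beta}.
VI: derived state '1' in Alpha, Beta, Theta, and Zeta only — synapomorphy for {Alpha, Beta, Theta, Zeta}.
Most parsimonious ingroup topology: ((Zeta,((Beta,Alpha),Theta)),Delta).
Delta is sister to the clade containing all other ingroup taxa, so it is the earliest-diverging (most basal) ingroup lineage.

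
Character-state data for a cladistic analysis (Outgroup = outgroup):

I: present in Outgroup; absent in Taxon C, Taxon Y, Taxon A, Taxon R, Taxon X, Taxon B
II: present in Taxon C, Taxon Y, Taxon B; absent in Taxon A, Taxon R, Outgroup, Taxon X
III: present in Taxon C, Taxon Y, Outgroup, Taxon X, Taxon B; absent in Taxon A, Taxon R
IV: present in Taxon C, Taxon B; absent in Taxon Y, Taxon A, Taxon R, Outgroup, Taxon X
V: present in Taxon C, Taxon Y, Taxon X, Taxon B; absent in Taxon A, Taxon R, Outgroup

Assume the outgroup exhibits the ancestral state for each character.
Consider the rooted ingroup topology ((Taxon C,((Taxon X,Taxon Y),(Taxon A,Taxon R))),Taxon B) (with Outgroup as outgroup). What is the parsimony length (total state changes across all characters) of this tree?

9

Map each character onto ((Taxon C,((Taxon X,Taxon Y),(Taxon A,Taxon R))),Taxon B) (rooted by Outgroup) and count the minimum state changes it requires (Fitch parsimony):
I: 1; II: 3; III: 1; IV: 2; V: 2.
Total tree length = 9.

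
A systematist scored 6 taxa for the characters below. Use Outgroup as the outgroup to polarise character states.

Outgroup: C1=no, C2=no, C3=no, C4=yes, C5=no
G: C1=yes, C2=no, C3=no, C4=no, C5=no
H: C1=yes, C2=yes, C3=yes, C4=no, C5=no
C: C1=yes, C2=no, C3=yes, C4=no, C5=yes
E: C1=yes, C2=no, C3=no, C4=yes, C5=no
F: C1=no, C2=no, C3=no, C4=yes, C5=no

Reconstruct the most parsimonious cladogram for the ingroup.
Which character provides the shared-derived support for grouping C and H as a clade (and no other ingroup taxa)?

C3

Character polarity is set by the outgroup: the derived state is whichever differs from the outgroup's state, so for C4 the derived state is 'no', and for the remaining characters it is 'yes'.
C1: derived state 'yes' in C, E, G, and H only — synapomorphy for {C, E, G, H}.
C2 (derived state 'yes') is unique to H (autapomorphy; uninformative for grouping).
C3 (derived state 'yes') is shared by C and H — a synapomorphy uniting that clade.
Only C, G, and H show the derived state 'no' for C4, supporting them as a clade.
C5: derived state 'yes' in C only — an autapomorphy, so it tells us nothing about relationships among taxa.
Most parsimonious ingroup topology: (((G,(H,C)),E),F).
The clade {C, H} is supported by C3: its derived state 'yes' occurs in exactly those taxa and in no other taxon (including the outgroup).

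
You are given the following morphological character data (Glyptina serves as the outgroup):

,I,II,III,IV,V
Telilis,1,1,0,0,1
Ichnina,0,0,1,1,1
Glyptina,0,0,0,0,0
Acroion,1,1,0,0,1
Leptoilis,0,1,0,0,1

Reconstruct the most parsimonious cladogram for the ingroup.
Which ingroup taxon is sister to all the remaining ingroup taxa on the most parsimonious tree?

The outgroup has state '0' for every character, so '1' is the derived state throughout.
Only Acroion and Telilis show the derived state '1' for I, supporting them as a clade.
Only Acroion, Leptoilis, and Telilis show the derived state '1' for II, supporting them as a clade.
III: derived state '1' in Ichnina only — an autapomorphy, so it tells us nothing about relationships among taxa.
IV: derived state '1' in Ichnina only — an autapomorphy, so it tells us nothing about relationships among taxa.
All ingroup taxa share the derived state '1' for V; it defines the ingroup but does not resolve relationships within it.
Most parsimonious ingroup topology: (((Telilis,Acroion),Leptoilis),Ichnina).
Ichnina is sister to the clade containing all other ingroup taxa, so it is the earliest-diverging (most basal) ingroup lineage.

Ichnina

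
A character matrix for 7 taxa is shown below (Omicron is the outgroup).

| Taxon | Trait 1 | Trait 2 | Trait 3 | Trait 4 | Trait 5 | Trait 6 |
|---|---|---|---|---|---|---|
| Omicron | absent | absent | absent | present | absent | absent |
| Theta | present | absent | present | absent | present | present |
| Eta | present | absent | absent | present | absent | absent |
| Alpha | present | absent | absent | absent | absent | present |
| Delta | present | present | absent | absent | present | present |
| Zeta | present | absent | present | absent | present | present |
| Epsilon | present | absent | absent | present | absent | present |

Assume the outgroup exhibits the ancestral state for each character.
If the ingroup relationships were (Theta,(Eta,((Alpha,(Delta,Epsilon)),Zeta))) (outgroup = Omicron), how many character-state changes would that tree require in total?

12

Map each character onto (Theta,(Eta,((Alpha,(Delta,Epsilon)),Zeta))) (rooted by Omicron) and count the minimum state changes it requires (Fitch parsimony):
Trait 1: 1; Trait 2: 1; Trait 3: 2; Trait 4: 3; Trait 5: 3; Trait 6: 2.
Total tree length = 12.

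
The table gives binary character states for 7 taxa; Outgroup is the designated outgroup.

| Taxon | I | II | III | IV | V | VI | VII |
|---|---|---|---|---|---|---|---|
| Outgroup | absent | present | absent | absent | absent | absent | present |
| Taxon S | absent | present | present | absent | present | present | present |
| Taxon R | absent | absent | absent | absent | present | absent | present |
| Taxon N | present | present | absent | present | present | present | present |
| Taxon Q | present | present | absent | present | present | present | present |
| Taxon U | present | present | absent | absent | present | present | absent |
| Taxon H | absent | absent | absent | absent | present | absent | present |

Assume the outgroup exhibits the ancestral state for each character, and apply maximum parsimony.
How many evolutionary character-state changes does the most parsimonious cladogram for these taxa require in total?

7

Character polarity is set by the outgroup: the derived state is whichever differs from the outgroup's state, so for II, VII the derived state is 'absent', and for the remaining characters it is 'present'.
I: derived state 'present' in Taxon N, Taxon Q, and Taxon U only — synapomorphy for {Taxon N, Taxon Q, Taxon U}.
II (derived state 'absent') is shared by Taxon H and Taxon R — a synapomorphy uniting that clade.
III: derived state 'present' in Taxon S only — an autapomorphy, so it tells us nothing about relationships among taxa.
Only Taxon N and Taxon Q show the derived state 'present' for IV, supporting them as a clade.
V (derived state 'present') is shared by all ingroup taxa — unites the whole ingroup.
VI (derived state 'present') is shared by Taxon N, Taxon Q, Taxon S, and Taxon U — a synapomorphy uniting that clade.
VII: derived state 'absent' in Taxon U only — an autapomorphy, so it tells us nothing about relationships among taxa.
Most parsimonious ingroup topology: ((Taxon S,((Taxon N,Taxon Q),Taxon U)),(Taxon R,Taxon H)).
Changes per character on this tree: I: 1; II: 1; III: 1; IV: 1; V: 1; VI: 1; VII: 1.
Total = 7.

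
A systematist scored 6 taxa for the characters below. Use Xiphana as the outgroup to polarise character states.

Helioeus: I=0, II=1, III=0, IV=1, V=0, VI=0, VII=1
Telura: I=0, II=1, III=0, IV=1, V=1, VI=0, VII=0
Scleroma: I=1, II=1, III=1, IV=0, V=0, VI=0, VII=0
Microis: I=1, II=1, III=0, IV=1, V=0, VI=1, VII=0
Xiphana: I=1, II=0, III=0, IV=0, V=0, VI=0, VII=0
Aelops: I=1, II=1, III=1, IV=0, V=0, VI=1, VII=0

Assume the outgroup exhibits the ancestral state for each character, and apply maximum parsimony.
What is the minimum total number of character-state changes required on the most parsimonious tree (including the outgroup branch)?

Character polarity is set by the outgroup: the derived state is whichever differs from the outgroup's state, so for I the derived state is '0', and for the remaining characters it is '1'.
Only Helioeus and Telura show the derived state '0' for I, supporting them as a clade.
II (derived state '1') is shared by all ingroup taxa — unites the whole ingroup.
Only Aelops and Scleroma show the derived state '1' for III, supporting them as a clade.
Only Helioeus, Microis, and Telura show the derived state '1' for IV, supporting them as a clade.
V: derived state '1' in Telura only — an autapomorphy, so it tells us nothing about relationships among taxa.
VI groups Aelops and Microis, which is incompatible with the clades supported by the remaining characters; treating it as convergent (homoplasy) costs fewer steps than any alternative tree.
VII (derived state '1') is unique to Helioeus (autapomorphy; uninformative for grouping).
Most parsimonious ingroup topology: (((Telura,Helioeus),Microis),(Aelops,Scleroma)).
Changes per character on this tree: I: 1; II: 1; III: 1; IV: 1; V: 1; VI: 2; VII: 1.
Total = 8.

8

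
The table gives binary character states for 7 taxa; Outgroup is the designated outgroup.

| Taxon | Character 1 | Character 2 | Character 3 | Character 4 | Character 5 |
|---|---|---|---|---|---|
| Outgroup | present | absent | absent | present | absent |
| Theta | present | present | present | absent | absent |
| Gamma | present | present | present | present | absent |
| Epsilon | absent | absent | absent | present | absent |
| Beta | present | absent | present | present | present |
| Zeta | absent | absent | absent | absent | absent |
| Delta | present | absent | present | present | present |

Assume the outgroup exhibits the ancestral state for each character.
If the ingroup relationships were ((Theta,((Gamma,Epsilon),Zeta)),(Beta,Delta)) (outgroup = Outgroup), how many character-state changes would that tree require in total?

10

Map each character onto ((Theta,((Gamma,Epsilon),Zeta)),(Beta,Delta)) (rooted by Outgroup) and count the minimum state changes it requires (Fitch parsimony):
Character 1: 2; Character 2: 2; Character 3: 3; Character 4: 2; Character 5: 1.
Total tree length = 10.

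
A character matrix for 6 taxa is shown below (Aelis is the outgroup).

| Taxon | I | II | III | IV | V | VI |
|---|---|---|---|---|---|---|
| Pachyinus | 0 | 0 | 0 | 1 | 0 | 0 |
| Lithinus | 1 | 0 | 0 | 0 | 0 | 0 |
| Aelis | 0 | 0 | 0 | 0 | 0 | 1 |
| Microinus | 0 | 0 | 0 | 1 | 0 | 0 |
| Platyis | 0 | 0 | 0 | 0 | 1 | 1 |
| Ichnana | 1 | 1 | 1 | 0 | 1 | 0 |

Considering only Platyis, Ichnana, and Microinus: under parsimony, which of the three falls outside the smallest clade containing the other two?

Platyis

Character polarity is set by the outgroup: the derived state is whichever differs from the outgroup's state, so for VI the derived state is '0', and for the remaining characters it is '1'.
I (derived state '1') is shared by Ichnana and Lithinus — a synapomorphy uniting that clade.
II: derived state '1' in Ichnana only — an autapomorphy, so it tells us nothing about relationships among taxa.
III: derived state '1' in Ichnana only — an autapomorphy, so it tells us nothing about relationships among taxa.
Only Microinus and Pachyinus show the derived state '1' for IV, supporting them as a clade.
V groups Ichnana and Platyis, which is incompatible with the clades supported by the remaining characters; treating it as convergent (homoplasy) costs fewer steps than any alternative tree.
VI (derived state '0') is shared by Ichnana, Lithinus, Microinus, and Pachyinus — a synapomorphy uniting that clade.
Most parsimonious ingroup topology: (((Ichnana,Lithinus),(Microinus,Pachyinus)),Platyis).
Microinus and Ichnana share a more recent common ancestor with each other than either does with Platyis, so Platyis is the least closely related of the three.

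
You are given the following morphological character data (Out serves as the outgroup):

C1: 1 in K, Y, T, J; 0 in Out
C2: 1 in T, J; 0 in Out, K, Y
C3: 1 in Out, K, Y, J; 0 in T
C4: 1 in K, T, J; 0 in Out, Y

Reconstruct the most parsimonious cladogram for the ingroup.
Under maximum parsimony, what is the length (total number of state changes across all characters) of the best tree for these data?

4

Character polarity is set by the outgroup: the derived state is whichever differs from the outgroup's state, so for C3 the derived state is '0', and for the remaining characters it is '1'.
All ingroup taxa share the derived state '1' for C1; it defines the ingroup but does not resolve relationships within it.
C2 (derived state '1') is shared by J and T — a synapomorphy uniting that clade.
C3 (derived state '0') is unique to T (autapomorphy; uninformative for grouping).
C4 (derived state '1') is shared by J, K, and T — a synapomorphy uniting that clade.
Most parsimonious ingroup topology: ((K,(T,J)),Y).
Changes per character on this tree: C1: 1; C2: 1; C3: 1; C4: 1.
Total = 4.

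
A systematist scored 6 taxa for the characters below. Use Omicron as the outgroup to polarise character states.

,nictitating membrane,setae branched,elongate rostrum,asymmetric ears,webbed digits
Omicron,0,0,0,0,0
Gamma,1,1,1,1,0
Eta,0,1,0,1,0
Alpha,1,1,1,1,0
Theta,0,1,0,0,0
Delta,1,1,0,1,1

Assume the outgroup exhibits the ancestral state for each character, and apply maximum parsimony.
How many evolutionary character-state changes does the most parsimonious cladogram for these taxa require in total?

The outgroup has state '0' for every character, so '1' is the derived state throughout.
Only Alpha, Delta, and Gamma show the derived state '1' for nictitating membrane, supporting them as a clade.
All ingroup taxa share the derived state '1' for setae branched; it defines the ingroup but does not resolve relationships within it.
elongate rostrum: derived state '1' in Alpha and Gamma only — synapomorphy for {Alpha, Gamma}.
Only Alpha, Delta, Eta, and Gamma show the derived state '1' for asymmetric ears, supporting them as a clade.
webbed digits (derived state '1') is unique to Delta (autapomorphy; uninformative for grouping).
Most parsimonious ingroup topology: ((((Gamma,Alpha),Delta),Eta),Theta).
Changes per character on this tree: nictitating membrane: 1; setae branched: 1; elongate rostrum: 1; asymmetric ears: 1; webbed digits: 1.
Total = 5.

5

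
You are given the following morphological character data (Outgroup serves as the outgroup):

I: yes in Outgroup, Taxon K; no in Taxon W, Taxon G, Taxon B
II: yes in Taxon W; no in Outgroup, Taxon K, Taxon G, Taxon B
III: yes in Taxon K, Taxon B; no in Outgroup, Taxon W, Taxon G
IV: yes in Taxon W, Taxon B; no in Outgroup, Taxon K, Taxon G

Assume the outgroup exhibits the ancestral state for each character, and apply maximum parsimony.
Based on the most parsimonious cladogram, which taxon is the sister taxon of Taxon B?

Character polarity is set by the outgroup: the derived state is whichever differs from the outgroup's state, so for I the derived state is 'no', and for the remaining characters it is 'yes'.
I: derived state 'no' in Taxon B, Taxon G, and Taxon W only — synapomorphy for {Taxon B, Taxon G, Taxon W}.
II (derived state 'yes') is unique to Taxon W (autapomorphy; uninformative for grouping).
III groups Taxon B and Taxon K, which is incompatible with the clades supported by the remaining characters; treating it as convergent (homoplasy) costs fewer steps than any alternative tree.
IV: derived state 'yes' in Taxon B and Taxon W only — synapomorphy for {Taxon B, Taxon W}.
Most parsimonious ingroup topology: (((Taxon W,Taxon B),Taxon G),Taxon K).
Taxon B and Taxon W form a cherry on this tree, so they are sister taxa.

Taxon W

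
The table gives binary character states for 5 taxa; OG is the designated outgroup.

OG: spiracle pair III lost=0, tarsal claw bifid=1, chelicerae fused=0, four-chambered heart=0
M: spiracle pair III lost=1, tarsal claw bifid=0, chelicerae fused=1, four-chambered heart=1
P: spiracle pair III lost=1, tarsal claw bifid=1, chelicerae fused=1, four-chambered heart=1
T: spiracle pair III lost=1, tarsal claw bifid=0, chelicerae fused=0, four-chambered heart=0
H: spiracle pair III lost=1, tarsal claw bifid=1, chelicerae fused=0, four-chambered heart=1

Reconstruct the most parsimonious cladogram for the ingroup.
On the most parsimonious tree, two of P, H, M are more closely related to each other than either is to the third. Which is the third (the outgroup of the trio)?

Character polarity is set by the outgroup: the derived state is whichever differs from the outgroup's state, so for tarsal claw bifid the derived state is '0', and for the remaining characters it is '1'.
spiracle pair III lost (derived state '1') is shared by all ingroup taxa — unites the whole ingroup.
tarsal claw bifid (state '0') occurs in M and T but conflicts with the nesting implied by the other characters — most parsimoniously interpreted as homoplasy.
Only M and P show the derived state '1' for chelicerae fused, supporting them as a clade.
four-chambered heart: derived state '1' in H, M, and P only — synapomorphy for {H, M, P}.
Most parsimonious ingroup topology: (((M,P),H),T).
M and P share a more recent common ancestor with each other than either does with H, so H is the least closely related of the three.

H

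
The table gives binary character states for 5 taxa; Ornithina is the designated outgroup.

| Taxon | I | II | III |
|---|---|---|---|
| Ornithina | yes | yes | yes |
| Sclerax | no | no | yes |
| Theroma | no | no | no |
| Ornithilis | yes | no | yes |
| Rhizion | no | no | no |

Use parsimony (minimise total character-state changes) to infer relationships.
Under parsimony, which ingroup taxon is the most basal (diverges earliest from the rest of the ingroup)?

The outgroup has state 'yes' for every character, so 'no' is the derived state throughout.
I: derived state 'no' in Rhizion, Sclerax, and Theroma only — synapomorphy for {Rhizion, Sclerax, Theroma}.
II (derived state 'no') is shared by all ingroup taxa — unites the whole ingroup.
III (derived state 'no') is shared by Rhizion and Theroma — a synapomorphy uniting that clade.
Most parsimonious ingroup topology: ((Sclerax,(Theroma,Rhizion)),Ornithilis).
Ornithilis is sister to the clade containing all other ingroup taxa, so it is the earliest-diverging (most basal) ingroup lineage.

Ornithilis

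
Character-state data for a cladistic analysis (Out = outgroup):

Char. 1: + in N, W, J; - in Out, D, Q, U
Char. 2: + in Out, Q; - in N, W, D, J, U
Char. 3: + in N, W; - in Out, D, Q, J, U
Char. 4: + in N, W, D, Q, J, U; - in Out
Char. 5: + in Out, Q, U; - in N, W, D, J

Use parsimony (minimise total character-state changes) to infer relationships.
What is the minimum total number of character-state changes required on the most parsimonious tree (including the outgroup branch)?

5

Character polarity is set by the outgroup: the derived state is whichever differs from the outgroup's state, so for Char. 2, Char. 5 the derived state is '-', and for the remaining characters it is '+'.
Char. 1: derived state '+' in J, N, and W only — synapomorphy for {J, N, W}.
Char. 2 (derived state '-') is shared by D, J, N, U, and W — a synapomorphy uniting that clade.
Only N and W show the derived state '+' for Char. 3, supporting them as a clade.
Char. 4 (derived state '+') is shared by all ingroup taxa — unites the whole ingroup.
Char. 5: derived state '-' in D, J, N, and W only — synapomorphy for {D, J, N, W}.
Most parsimonious ingroup topology: (((((N,W),J),D),U),Q).
Changes per character on this tree: Char. 1: 1; Char. 2: 1; Char. 3: 1; Char. 4: 1; Char. 5: 1.
Total = 5.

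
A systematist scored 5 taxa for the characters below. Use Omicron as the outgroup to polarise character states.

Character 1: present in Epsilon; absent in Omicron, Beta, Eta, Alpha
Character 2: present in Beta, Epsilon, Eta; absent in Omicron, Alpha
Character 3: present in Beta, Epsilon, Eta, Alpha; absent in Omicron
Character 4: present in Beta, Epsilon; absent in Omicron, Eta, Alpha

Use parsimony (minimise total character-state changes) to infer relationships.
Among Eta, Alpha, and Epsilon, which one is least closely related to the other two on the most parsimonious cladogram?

The outgroup has state 'absent' for every character, so 'present' is the derived state throughout.
Character 1: derived state 'present' in Epsilon only — an autapomorphy, so it tells us nothing about relationships among taxa.
Character 2: derived state 'present' in Beta, Epsilon, and Eta only — synapomorphy for {Beta, Epsilon, Eta}.
All ingroup taxa share the derived state 'present' for Character 3; it defines the ingroup but does not resolve relationships within it.
Character 4 (derived state 'present') is shared by Beta and Epsilon — a synapomorphy uniting that clade.
Most parsimonious ingroup topology: (((Beta,Epsilon),Eta),Alpha).
Eta and Epsilon share a more recent common ancestor with each other than either does with Alpha, so Alpha is the least closely related of the three.

Alpha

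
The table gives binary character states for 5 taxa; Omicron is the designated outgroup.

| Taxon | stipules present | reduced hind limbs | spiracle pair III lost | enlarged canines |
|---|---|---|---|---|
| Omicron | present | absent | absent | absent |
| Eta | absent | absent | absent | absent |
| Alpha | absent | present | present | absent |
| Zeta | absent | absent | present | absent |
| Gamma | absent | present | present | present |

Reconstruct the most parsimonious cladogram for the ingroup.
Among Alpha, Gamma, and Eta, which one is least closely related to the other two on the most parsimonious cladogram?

Character polarity is set by the outgroup: the derived state is whichever differs from the outgroup's state, so for stipules present the derived state is 'absent', and for the remaining characters it is 'present'.
All ingroup taxa share the derived state 'absent' for stipules present; it defines the ingroup but does not resolve relationships within it.
reduced hind limbs: derived state 'present' in Alpha and Gamma only — synapomorphy for {Alpha, Gamma}.
spiracle pair III lost (derived state 'present') is shared by Alpha, Gamma, and Zeta — a synapomorphy uniting that clade.
enlarged canines (derived state 'present') is unique to Gamma (autapomorphy; uninformative for grouping).
Most parsimonious ingroup topology: (Eta,((Alpha,Gamma),Zeta)).
Gamma and Alpha share a more recent common ancestor with each other than either does with Eta, so Eta is the least closely related of the three.

Eta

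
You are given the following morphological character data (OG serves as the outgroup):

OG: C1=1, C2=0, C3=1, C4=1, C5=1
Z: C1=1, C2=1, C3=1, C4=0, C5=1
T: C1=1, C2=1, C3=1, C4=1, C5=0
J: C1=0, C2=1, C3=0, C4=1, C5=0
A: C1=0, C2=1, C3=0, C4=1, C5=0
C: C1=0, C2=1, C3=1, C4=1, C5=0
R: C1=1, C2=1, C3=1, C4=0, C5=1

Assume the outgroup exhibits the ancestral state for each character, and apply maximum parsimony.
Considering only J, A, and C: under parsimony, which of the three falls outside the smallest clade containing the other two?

Character polarity is set by the outgroup: the derived state is whichever differs from the outgroup's state, so for C1, C3, C4, C5 the derived state is '0', and for the remaining characters it is '1'.
C1: derived state '0' in A, C, and J only — synapomorphy for {A, C, J}.
All ingroup taxa share the derived state '1' for C2; it defines the ingroup but does not resolve relationships within it.
C3 (derived state '0') is shared by A and J — a synapomorphy uniting that clade.
C4 (derived state '0') is shared by R and Z — a synapomorphy uniting that clade.
Only A, C, J, and T show the derived state '0' for C5, supporting them as a clade.
Most parsimonious ingroup topology: ((Z,R),(T,((J,A),C))).
A and J share a more recent common ancestor with each other than either does with C, so C is the least closely related of the three.

C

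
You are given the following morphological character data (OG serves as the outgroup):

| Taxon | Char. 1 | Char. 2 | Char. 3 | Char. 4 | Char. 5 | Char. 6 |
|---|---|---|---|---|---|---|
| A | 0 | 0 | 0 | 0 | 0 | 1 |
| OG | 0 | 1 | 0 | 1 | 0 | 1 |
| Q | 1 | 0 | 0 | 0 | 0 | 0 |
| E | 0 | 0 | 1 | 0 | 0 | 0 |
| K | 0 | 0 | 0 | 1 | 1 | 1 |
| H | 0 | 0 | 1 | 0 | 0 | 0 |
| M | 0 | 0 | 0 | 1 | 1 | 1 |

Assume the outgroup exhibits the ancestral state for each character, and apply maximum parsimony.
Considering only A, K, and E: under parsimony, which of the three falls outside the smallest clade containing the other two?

K

Character polarity is set by the outgroup: the derived state is whichever differs from the outgroup's state, so for Char. 2, Char. 4, Char. 6 the derived state is '0', and for the remaining characters it is '1'.
Char. 1: derived state '1' in Q only — an autapomorphy, so it tells us nothing about relationships among taxa.
Char. 2 (derived state '0') is shared by all ingroup taxa — unites the whole ingroup.
Only E and H show the derived state '1' for Char. 3, supporting them as a clade.
Char. 4 (derived state '0') is shared by A, E, H, and Q — a synapomorphy uniting that clade.
Char. 5: derived state '1' in K and M only — synapomorphy for {K, M}.
Char. 6: derived state '0' in E, H, and Q only — synapomorphy for {E, H, Q}.
Most parsimonious ingroup topology: (((Q,(H,E)),A),(K,M)).
A and E share a more recent common ancestor with each other than either does with K, so K is the least closely related of the three.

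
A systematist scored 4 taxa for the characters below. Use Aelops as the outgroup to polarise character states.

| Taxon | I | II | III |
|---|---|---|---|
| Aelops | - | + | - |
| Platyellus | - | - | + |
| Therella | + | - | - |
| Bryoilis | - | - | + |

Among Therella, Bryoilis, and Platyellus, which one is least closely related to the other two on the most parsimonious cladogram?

Character polarity is set by the outgroup: the derived state is whichever differs from the outgroup's state, so for II the derived state is '-', and for the remaining characters it is '+'.
I (derived state '+') is unique to Therella (autapomorphy; uninformative for grouping).
All ingroup taxa share the derived state '-' for II; it defines the ingroup but does not resolve relationships within it.
Only Bryoilis and Platyellus show the derived state '+' for III, supporting them as a clade.
Most parsimonious ingroup topology: ((Platyellus,Bryoilis),Therella).
Platyellus and Bryoilis share a more recent common ancestor with each other than either does with Therella, so Therella is the least closely related of the three.

Therella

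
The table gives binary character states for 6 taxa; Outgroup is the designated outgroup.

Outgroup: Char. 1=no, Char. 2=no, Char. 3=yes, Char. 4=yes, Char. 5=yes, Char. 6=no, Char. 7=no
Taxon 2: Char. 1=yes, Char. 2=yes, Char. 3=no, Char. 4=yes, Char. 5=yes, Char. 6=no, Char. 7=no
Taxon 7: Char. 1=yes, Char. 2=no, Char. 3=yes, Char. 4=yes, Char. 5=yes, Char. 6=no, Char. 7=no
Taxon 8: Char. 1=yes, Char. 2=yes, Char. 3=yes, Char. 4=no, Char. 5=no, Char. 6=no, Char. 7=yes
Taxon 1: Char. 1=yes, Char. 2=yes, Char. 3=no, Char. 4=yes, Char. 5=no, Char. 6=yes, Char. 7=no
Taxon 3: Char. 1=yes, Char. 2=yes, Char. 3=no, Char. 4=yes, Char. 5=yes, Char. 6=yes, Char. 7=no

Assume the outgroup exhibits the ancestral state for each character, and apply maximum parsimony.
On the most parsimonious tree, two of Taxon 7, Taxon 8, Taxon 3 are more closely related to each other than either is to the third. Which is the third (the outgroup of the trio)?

Taxon 7

Character polarity is set by the outgroup: the derived state is whichever differs from the outgroup's state, so for Char. 3, Char. 4, Char. 5 the derived state is 'no', and for the remaining characters it is 'yes'.
Char. 1 (derived state 'yes') is shared by all ingroup taxa — unites the whole ingroup.
Char. 2: derived state 'yes' in Taxon 1, Taxon 2, Taxon 3, and Taxon 8 only — synapomorphy for {Taxon 1, Taxon 2, Taxon 3, Taxon 8}.
Char. 3 (derived state 'no') is shared by Taxon 1, Taxon 2, and Taxon 3 — a synapomorphy uniting that clade.
Char. 4: derived state 'no' in Taxon 8 only — an autapomorphy, so it tells us nothing about relationships among taxa.
Char. 5 (state 'no') occurs in Taxon 1 and Taxon 8 but conflicts with the nesting implied by the other characters — most parsimoniously interpreted as homoplasy.
Only Taxon 1 and Taxon 3 show the derived state 'yes' for Char. 6, supporting them as a clade.
Char. 7: derived state 'yes' in Taxon 8 only — an autapomorphy, so it tells us nothing about relationships among taxa.
Most parsimonious ingroup topology: (((Taxon 2,(Taxon 1,Taxon 3)),Taxon 8),Taxon 7).
Taxon 8 and Taxon 3 share a more recent common ancestor with each other than either does with Taxon 7, so Taxon 7 is the least closely related of the three.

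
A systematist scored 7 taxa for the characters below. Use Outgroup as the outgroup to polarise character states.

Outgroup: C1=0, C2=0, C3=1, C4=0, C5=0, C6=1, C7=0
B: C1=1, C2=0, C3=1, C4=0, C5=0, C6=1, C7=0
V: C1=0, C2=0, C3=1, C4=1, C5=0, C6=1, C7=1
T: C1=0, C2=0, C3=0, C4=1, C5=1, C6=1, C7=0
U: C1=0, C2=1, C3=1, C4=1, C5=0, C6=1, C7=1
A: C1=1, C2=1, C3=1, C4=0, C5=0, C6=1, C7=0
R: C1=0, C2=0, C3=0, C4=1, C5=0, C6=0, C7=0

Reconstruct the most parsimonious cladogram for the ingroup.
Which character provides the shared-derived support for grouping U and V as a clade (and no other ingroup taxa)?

C7

Character polarity is set by the outgroup: the derived state is whichever differs from the outgroup's state, so for C3, C6 the derived state is '0', and for the remaining characters it is '1'.
C1 (derived state '1') is shared by A and B — a synapomorphy uniting that clade.
C2 groups A and U, which is incompatible with the clades supported by the remaining characters; treating it as convergent (homoplasy) costs fewer steps than any alternative tree.
C3: derived state '0' in R and T only — synapomorphy for {R, T}.
C4: derived state '1' in R, T, U, and V only — synapomorphy for {R, T, U, V}.
C5 (derived state '1') is unique to T (autapomorphy; uninformative for grouping).
C6: derived state '0' in R only — an autapomorphy, so it tells us nothing about relationships among taxa.
C7 (derived state '1') is shared by U and V — a synapomorphy uniting that clade.
Most parsimonious ingroup topology: ((B,A),((V,U),(T,R))).
The clade {U, V} is supported by C7: its derived state '1' occurs in exactly those taxa and in no other taxon (including the outgroup).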